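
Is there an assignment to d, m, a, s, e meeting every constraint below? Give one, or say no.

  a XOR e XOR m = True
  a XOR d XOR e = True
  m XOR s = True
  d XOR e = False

d = False, m = False, a = True, s = True, e = False

a XOR e XOR m = T XOR F XOR F = True ✓
a XOR d XOR e = T XOR F XOR F = True ✓
m XOR s = F XOR T = True ✓
d XOR e = F XOR F = False ✓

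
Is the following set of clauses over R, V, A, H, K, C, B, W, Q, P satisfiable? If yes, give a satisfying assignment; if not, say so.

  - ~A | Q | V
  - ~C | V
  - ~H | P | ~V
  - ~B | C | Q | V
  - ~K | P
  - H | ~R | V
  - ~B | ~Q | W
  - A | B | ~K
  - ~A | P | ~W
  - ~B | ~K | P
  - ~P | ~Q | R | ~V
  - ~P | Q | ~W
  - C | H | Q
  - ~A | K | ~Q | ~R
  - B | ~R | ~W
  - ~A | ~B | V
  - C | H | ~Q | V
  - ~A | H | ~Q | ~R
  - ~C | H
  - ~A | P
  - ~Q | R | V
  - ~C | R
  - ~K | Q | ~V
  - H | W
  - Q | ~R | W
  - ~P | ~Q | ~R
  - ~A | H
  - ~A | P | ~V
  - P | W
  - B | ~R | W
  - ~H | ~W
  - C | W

Set R = False.
  then (~C | R) forces C = False.
  then (C | W) forces W = True.
  then (~H | ~W) forces H = False.
  then (C | H | Q) forces Q = True.
  then (C | H | ~Q | V) forces V = True.
  then (~A | H) forces A = False.
  then (~P | ~Q | R | ~V) forces P = False.
  then (~K | P) forces K = False.
Set B = False.
All clauses satisfied.

R = False, V = True, A = False, H = False, K = False, C = False, B = False, W = True, Q = True, P = False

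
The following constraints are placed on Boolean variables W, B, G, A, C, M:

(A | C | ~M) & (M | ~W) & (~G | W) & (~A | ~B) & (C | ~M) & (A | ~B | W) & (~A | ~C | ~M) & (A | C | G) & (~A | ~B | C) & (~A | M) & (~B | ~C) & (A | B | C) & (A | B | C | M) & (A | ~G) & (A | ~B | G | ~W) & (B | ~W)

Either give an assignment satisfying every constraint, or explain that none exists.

Set W = False.
  then (~G | W) forces G = False.
Try B = True:
  (~A | ~B) forces A = False.
  clause (A | ~B | W) is falsified — backtrack.
So B = False.
Set A = False.
  then (A | C | G) forces C = True.
Set M = False.
All clauses satisfied.

W=F, B=F, G=F, A=F, C=T, M=F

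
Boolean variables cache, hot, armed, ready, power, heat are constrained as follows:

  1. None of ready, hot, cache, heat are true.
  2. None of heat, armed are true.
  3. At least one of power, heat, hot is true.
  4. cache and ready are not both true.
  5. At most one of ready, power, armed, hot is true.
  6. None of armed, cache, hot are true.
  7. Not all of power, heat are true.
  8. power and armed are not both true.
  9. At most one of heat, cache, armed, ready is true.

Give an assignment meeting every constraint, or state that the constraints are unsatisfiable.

cache = False, hot = False, armed = False, ready = False, power = True, heat = False

  (1) {ready, hot, cache, heat}: 0 true — none ✓
  (2) {heat, armed}: 0 true — none ✓
  (3) {power, heat, hot}: 1 true — at least one ✓
  (4) cache=F, ready=F — not both ✓
  (5) {ready, power, armed, hot}: 1 true — at most one ✓
  (6) {armed, cache, hot}: 0 true — none ✓
  (7) {power, heat}: 1/2 true — not all ✓
  (8) power=T, armed=F — not both ✓
  (9) {heat, cache, armed, ready}: 0 true — at most one ✓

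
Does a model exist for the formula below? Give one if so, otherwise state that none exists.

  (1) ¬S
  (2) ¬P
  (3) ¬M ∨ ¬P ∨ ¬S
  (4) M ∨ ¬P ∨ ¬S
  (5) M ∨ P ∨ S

Unit clause (¬S) forces S = False.
Unit clause (¬P) forces P = False.
In (M ∨ P ∨ S) only M is left, so M = True.
Check each clause:
  (¬S): ¬S holds.
  (¬P): ¬P holds.
  (¬M ∨ ¬P ∨ ¬S): ¬P holds.
  (M ∨ ¬P ∨ ¬S): M holds.
  (M ∨ P ∨ S): M holds.
All clauses satisfied.

S=F; M=T; P=F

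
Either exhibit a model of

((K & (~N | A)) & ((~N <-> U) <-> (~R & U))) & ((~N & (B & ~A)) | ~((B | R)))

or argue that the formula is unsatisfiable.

U: False, A: False, B: True, N: False, R: True, K: True

  (K & (~N | A)) & ((~N <-> U) <-> (~R & U)) = True
    K & (~N | A) = True
      ~N | A = True
        ~N = True
    (~N <-> U) <-> (~R & U) = True
      ~N <-> U = False
        ~N = True
      ~R & U = False
        ~R = False
  (~N & (B & ~A)) | ~((B | R)) = True
    ~N & (B & ~A) = True
      ~N = True
      B & ~A = True
        ~A = True
    ~((B | R)) = False
      B | R = True
Both conjuncts True, so the formula holds.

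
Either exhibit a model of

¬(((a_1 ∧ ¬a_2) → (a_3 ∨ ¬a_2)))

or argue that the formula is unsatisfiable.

The formula is unsatisfiable.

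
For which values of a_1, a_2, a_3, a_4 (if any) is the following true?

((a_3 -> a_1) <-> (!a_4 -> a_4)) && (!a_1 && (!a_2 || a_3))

a_1 = False, a_2 = True, a_3 = True, a_4 = False

  (a_3 -> a_1) <-> (!a_4 -> a_4) = True
    a_3 -> a_1 = False
    !a_4 -> a_4 = False
      !a_4 = True
  !a_1 && (!a_2 || a_3) = True
    !a_1 = True
    !a_2 || a_3 = True
      !a_2 = False
Both conjuncts True, so the formula holds.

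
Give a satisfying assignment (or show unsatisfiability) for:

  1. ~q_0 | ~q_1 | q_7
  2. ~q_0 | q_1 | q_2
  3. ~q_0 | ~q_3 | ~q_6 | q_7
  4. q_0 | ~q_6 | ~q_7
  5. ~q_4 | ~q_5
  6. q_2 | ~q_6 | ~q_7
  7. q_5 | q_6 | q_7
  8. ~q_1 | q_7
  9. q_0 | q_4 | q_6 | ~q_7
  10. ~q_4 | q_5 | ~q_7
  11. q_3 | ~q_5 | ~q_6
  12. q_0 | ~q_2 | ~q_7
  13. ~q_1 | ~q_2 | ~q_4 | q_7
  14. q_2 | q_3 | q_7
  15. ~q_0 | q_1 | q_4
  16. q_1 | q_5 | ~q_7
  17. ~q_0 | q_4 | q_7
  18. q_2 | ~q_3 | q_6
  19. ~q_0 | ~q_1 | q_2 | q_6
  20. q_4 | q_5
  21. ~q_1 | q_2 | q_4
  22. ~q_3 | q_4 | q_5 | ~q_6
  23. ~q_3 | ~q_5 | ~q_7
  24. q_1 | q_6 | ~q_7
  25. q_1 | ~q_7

q_0: False; q_1: False; q_2: False; q_3: True; q_4: True; q_5: False; q_6: True; q_7: False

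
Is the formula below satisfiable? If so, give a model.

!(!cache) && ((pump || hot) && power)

power = True, cache = True, hot = True, pump = False

  !(!cache) = True
    !cache = False
  (pump || hot) && power = True
    pump || hot = True
Both conjuncts True, so the formula holds.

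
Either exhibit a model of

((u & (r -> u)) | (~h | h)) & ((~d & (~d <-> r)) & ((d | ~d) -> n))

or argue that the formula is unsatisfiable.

r: True, d: False, h: False, n: True, u: True

  (u & (r -> u)) | (~h | h) = True
    u & (r -> u) = True
      r -> u = True
    ~h | h = True
      ~h = True
  (~d & (~d <-> r)) & ((d | ~d) -> n) = True
    ~d & (~d <-> r) = True
      ~d = True
      ~d <-> r = True
        ~d = True
    (d | ~d) -> n = True
      d | ~d = True
        ~d = True
Both conjuncts True, so the formula holds.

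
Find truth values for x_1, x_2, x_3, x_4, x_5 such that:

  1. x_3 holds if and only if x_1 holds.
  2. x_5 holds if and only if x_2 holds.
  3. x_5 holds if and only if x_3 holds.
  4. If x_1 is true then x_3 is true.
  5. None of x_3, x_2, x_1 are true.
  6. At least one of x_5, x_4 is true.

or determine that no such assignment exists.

x_1 = False; x_2 = False; x_3 = False; x_4 = True; x_5 = False

  (1) x_3=F, x_1=F — same ✓
  (2) x_5=F, x_2=F — same ✓
  (3) x_5=F, x_3=F — same ✓
  (4) x_1=F ⇒ x_3: vacuous ✓
  (5) {x_3, x_2, x_1}: 0 true — none ✓
  (6) {x_5, x_4}: 1 true — at least one ✓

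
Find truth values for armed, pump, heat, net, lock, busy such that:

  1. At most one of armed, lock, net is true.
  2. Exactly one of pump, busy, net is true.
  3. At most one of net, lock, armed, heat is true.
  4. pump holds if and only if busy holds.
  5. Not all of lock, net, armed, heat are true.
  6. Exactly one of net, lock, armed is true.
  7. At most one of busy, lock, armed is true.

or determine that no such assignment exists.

armed = False, pump = False, heat = False, net = True, lock = False, busy = False

  (1) {armed, lock, net}: 1 true — at most one ✓
  (2) {pump, busy, net}: 1 true — exactly one ✓
  (3) {net, lock, armed, heat}: 1 true — at most one ✓
  (4) pump=F, busy=F — same ✓
  (5) {lock, net, armed, heat}: 1/4 true — not all ✓
  (6) {net, lock, armed}: 1 true — exactly one ✓
  (7) {busy, lock, armed}: 0 true — at most one ✓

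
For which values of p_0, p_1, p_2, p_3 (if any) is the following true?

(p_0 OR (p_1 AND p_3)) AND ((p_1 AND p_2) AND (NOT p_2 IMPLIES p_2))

p_0: True, p_1: True, p_2: True, p_3: True

  p_0 OR (p_1 AND p_3) = True
    p_1 AND p_3 = True
  (p_1 AND p_2) AND (NOT p_2 IMPLIES p_2) = True
    p_1 AND p_2 = True
    NOT p_2 IMPLIES p_2 = True
      NOT p_2 = False
Both conjuncts True, so the formula holds.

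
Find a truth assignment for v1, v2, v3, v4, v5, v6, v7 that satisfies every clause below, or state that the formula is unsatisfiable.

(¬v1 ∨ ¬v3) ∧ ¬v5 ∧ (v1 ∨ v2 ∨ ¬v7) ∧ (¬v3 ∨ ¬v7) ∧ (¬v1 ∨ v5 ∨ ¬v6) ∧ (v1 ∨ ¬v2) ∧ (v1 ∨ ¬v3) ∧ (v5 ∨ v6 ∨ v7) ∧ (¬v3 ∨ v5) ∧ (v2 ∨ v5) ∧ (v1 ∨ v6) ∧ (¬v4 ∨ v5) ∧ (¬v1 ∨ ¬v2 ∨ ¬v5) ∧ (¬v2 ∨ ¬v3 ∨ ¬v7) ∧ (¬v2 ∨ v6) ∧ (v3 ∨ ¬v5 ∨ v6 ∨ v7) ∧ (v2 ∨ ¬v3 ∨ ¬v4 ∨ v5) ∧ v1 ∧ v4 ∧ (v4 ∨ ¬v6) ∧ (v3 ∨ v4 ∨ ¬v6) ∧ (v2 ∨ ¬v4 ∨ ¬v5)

Case v4 = True:
  (¬v5) forces v5 = False.
  Clause (¬v4 ∨ v5) is falsified — contradiction.
Case v4 = False:
  Clause (v4) is falsified — contradiction.
Both cases fail, so the formula is unsatisfiable.

UNSATISFIABLE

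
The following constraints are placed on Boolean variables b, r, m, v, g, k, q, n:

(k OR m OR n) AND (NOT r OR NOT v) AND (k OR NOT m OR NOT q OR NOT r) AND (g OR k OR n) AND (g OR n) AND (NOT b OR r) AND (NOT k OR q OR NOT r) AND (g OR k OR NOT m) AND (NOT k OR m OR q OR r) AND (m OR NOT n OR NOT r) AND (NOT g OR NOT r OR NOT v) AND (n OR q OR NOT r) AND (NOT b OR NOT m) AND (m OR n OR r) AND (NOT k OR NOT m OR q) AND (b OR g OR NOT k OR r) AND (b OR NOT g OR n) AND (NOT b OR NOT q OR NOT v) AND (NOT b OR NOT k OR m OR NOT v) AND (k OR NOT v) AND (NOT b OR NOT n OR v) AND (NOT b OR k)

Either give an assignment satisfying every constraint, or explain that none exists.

Set b = False.
Set r = True.
  then (NOT r OR NOT v) forces v = False.
Try m = False:
  (m OR NOT n OR NOT r) forces n = False.
  (k OR m OR n) forces k = True.
  (g OR n) forces g = True.
  clause (b OR NOT g OR n) is falsified — backtrack.
So m = True.
Set g = True.
  then (b OR NOT g OR n) forces n = True.
Set k = True.
  then (NOT k OR q OR NOT r) forces q = True.
All clauses satisfied.

b = False, r = True, m = True, v = False, g = True, k = True, q = True, n = True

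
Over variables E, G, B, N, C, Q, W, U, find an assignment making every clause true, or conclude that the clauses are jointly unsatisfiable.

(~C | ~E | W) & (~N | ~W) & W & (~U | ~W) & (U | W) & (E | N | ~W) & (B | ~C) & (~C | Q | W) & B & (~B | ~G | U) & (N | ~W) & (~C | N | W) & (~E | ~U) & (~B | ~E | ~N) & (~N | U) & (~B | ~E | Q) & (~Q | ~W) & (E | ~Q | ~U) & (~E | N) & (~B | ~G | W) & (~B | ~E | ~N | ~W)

Unsatisfiable — no assignment works.

Case W = True:
  (~N | ~W) forces N = False.
  Clause (N | ~W) is falsified — contradiction.
Case W = False:
  Clause (W) is falsified — contradiction.
Both cases fail, so the formula is unsatisfiable.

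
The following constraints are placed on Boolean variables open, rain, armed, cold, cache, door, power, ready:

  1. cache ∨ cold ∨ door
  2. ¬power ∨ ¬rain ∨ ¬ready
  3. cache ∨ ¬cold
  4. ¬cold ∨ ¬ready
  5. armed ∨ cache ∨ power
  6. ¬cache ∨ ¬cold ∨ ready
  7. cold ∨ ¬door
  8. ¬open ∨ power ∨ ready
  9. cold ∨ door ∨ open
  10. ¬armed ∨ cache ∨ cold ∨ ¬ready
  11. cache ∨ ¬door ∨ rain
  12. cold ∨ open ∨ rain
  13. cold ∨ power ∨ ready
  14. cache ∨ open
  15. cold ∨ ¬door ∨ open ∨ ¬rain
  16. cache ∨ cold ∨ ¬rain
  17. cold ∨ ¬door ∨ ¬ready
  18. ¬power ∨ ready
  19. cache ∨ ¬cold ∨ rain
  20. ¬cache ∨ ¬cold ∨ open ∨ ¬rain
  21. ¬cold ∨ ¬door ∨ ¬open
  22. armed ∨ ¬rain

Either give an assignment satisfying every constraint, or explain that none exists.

Set open = True.
Set rain = False.
Set armed = False.
Try cold = True:
  (cache ∨ ¬cold) forces cache = True.
  (¬cold ∨ ¬ready) forces ready = False.
  clause (¬cache ∨ ¬cold ∨ ready) is falsified — backtrack.
So cold = False.
  then (cold ∨ ¬door) forces door = False.
  then (cache ∨ cold ∨ door) forces cache = True.
Set power = False.
  then (¬open ∨ power ∨ ready) forces ready = True.
All clauses satisfied.

open: True, rain: False, armed: False, cold: False, cache: True, door: False, power: False, ready: True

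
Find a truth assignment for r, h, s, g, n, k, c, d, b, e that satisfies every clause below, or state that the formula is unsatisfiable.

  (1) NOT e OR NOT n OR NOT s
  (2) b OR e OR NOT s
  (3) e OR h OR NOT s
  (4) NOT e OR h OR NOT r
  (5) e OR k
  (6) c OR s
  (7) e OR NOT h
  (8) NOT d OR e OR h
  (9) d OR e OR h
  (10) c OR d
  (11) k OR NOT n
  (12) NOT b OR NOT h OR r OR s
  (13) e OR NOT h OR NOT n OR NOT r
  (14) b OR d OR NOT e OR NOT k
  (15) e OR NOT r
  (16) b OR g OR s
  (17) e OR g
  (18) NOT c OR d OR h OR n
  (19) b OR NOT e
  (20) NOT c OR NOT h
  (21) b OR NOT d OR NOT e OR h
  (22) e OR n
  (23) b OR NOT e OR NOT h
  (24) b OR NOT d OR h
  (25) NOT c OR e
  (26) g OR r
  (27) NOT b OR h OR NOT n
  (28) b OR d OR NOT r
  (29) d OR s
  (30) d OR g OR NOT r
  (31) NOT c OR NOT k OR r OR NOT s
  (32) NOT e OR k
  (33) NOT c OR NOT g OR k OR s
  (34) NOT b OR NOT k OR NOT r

r = False; h = False; s = True; g = True; n = False; k = True; c = False; d = True; b = True; e = True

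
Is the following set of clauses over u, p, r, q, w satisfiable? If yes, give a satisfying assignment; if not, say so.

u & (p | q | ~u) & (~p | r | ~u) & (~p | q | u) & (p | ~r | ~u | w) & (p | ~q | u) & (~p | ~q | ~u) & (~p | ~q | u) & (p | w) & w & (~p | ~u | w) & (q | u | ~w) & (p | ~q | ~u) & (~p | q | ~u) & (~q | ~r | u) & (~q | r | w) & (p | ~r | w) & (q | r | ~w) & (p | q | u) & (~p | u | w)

Case q = True:
  (u) forces u = True.
  (~p | ~q | ~u) forces p = False.
  Clause (p | ~q | ~u) is falsified — contradiction.
Case q = False:
  (u) forces u = True.
  (p | q | ~u) forces p = True.
  Clause (~p | q | ~u) is falsified — contradiction.
Both cases fail, so the formula is unsatisfiable.

Unsatisfiable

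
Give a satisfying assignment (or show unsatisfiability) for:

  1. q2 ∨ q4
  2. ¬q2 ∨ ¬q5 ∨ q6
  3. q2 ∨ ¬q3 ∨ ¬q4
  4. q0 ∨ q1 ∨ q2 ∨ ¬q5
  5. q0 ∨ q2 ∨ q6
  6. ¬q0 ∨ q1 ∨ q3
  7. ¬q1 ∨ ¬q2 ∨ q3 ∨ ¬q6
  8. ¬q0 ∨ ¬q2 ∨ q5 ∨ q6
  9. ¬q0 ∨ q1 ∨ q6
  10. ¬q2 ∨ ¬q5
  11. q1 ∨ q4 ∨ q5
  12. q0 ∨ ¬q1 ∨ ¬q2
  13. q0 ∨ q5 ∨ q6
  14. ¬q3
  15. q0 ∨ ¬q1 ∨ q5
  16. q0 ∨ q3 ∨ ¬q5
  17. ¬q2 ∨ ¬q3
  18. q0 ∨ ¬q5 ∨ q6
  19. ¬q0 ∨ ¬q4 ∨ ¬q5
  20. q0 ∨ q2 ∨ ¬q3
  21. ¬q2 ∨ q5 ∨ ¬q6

Unit clause (¬q3) forces q3 = False.
Set q0 = True.
  then (¬q0 ∨ q1 ∨ q3) forces q1 = True.
Try q2 = True:
  (¬q1 ∨ ¬q2 ∨ q3 ∨ ¬q6) forces q6 = False.
  (¬q2 ∨ ¬q5 ∨ q6) forces q5 = False.
  clause (¬q0 ∨ ¬q2 ∨ q5 ∨ q6) is falsified — backtrack.
So q2 = False.
  then (q2 ∨ q4) forces q4 = True.
  then (¬q0 ∨ ¬q4 ∨ ¬q5) forces q5 = False.
Set q6 = True.
All clauses satisfied.

q0 = True; q1 = True; q2 = False; q3 = False; q4 = True; q5 = False; q6 = True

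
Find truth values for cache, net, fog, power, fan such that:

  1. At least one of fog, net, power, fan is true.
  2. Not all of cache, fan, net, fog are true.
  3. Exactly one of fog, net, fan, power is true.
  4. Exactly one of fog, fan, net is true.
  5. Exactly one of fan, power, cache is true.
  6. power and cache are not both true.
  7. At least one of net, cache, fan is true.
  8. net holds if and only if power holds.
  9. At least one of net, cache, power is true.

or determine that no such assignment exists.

cache = True, net = False, fog = True, power = False, fan = False

  (1) {fog, net, power, fan}: 1 true — at least one ✓
  (2) {cache, fan, net, fog}: 2/4 true — not all ✓
  (3) {fog, net, fan, power}: 1 true — exactly one ✓
  (4) {fog, fan, net}: 1 true — exactly one ✓
  (5) {fan, power, cache}: 1 true — exactly one ✓
  (6) power=F, cache=T — not both ✓
  (7) {net, cache, fan}: 1 true — at least one ✓
  (8) net=F, power=F — same ✓
  (9) {net, cache, power}: 1 true — at least one ✓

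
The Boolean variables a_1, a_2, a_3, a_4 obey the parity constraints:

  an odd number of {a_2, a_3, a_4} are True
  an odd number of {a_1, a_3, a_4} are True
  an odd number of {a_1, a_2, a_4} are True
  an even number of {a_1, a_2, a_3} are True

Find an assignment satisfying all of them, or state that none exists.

a_1 = False; a_2 = False; a_3 = False; a_4 = True

{a_2, a_3, a_4}: 1 true → odd ✓
{a_1, a_3, a_4}: 1 true → odd ✓
{a_1, a_2, a_4}: 1 true → odd ✓
{a_1, a_2, a_3}: 0 true → even ✓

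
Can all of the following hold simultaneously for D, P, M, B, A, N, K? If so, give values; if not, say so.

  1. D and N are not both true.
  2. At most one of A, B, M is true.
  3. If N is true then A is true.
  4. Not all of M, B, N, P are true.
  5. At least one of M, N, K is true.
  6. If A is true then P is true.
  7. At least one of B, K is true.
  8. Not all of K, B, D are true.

D: False, P: True, M: True, B: False, A: False, N: False, K: True

  (1) D=F, N=F — not both ✓
  (2) {A, B, M}: 1 true — at most one ✓
  (3) N=F ⇒ A: vacuous ✓
  (4) {M, B, N, P}: 2/4 true — not all ✓
  (5) {M, N, K}: 2 true — at least one ✓
  (6) A=F ⇒ P: vacuous ✓
  (7) {B, K}: 1 true — at least one ✓
  (8) {K, B, D}: 1/3 true — not all ✓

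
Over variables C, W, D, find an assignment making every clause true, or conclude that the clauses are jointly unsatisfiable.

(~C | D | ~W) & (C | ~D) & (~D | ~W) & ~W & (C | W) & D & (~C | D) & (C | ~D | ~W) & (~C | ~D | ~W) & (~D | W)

Unsatisfiable — no assignment works.

Case W = True:
  Clause (~W) is falsified — contradiction.
Case W = False:
  (C | W) forces C = True.
  (D) forces D = True.
  Clause (~D | W) is falsified — contradiction.
Both cases fail, so the formula is unsatisfiable.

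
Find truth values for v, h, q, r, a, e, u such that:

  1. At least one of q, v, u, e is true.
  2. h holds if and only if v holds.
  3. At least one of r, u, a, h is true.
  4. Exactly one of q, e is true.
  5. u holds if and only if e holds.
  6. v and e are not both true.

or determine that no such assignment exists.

v: False, h: False, q: False, r: False, a: True, e: True, u: True

  (1) {q, v, u, e}: 2 true — at least one ✓
  (2) h=F, v=F — same ✓
  (3) {r, u, a, h}: 2 true — at least one ✓
  (4) {q, e}: 1 true — exactly one ✓
  (5) u=T, e=T — same ✓
  (6) v=F, e=T — not both ✓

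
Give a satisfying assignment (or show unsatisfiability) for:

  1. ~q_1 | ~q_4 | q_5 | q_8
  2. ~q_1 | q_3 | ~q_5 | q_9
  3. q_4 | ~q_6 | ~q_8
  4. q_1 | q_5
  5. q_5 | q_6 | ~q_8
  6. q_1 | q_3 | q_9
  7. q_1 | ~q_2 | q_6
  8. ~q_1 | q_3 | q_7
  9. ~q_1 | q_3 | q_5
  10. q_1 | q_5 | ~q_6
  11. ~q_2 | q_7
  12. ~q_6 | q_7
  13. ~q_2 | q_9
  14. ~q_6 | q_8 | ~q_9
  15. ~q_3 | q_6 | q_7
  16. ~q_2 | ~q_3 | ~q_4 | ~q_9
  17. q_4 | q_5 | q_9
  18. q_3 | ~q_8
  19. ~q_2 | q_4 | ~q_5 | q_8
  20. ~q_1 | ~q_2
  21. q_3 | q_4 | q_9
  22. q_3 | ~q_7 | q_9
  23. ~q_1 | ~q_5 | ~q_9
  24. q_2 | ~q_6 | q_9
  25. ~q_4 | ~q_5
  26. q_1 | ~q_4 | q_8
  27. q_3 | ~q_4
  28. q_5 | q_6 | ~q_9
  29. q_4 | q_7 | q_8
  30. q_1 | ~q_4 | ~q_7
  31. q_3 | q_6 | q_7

q_1=T, q_2=F, q_3=T, q_4=T, q_5=F, q_6=T, q_7=T, q_8=T, q_9=T

Set q_1 = True.
  then (~q_1 | ~q_2) forces q_2 = False.
Try q_3 = False:
  (~q_1 | q_3 | q_7) forces q_7 = True.
  (~q_1 | q_3 | q_5) forces q_5 = True.
  (~q_1 | q_3 | ~q_5 | q_9) forces q_9 = True.
  clause (~q_1 | ~q_5 | ~q_9) is falsified — backtrack.
So q_3 = True.
Set q_4 = True.
  then (~q_4 | ~q_5) forces q_5 = False.
  then (~q_1 | ~q_4 | q_5 | q_8) forces q_8 = True.
  then (q_5 | q_6 | ~q_8) forces q_6 = True.
  then (~q_6 | q_7) forces q_7 = True.
  then (q_2 | ~q_6 | q_9) forces q_9 = True.
All clauses satisfied.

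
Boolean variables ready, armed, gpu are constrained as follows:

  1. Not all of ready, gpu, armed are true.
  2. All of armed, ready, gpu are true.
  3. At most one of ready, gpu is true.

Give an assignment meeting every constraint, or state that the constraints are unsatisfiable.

Unsatisfiable

Case ready = True:
  (2) forces armed = True.
  (1) with ready=T, armed=T forces gpu = False.
  Constraint (2) is violated (gpu=F) — contradiction.
Case ready = False:
  Constraint (2) is violated (ready=F) — contradiction.
Both cases fail — unsatisfiable.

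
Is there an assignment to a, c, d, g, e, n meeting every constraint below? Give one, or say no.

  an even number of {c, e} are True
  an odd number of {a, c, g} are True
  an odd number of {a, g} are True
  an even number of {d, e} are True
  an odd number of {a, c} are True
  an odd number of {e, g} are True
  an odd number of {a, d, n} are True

Adding constraints 1, 3, 5, 6 mod 2: every variable appears an even number of times on the left, so the left side is 0.
But the right sides sum to 1 (mod 2). 0 ≠ 1 — the system is inconsistent.

The formula is unsatisfiable.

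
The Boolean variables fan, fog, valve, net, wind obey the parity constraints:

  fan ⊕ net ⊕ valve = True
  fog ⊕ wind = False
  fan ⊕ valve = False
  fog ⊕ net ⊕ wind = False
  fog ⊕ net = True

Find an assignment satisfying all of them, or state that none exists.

UNSATISFIABLE

Adding constraints 1, 2, 3, 4 mod 2: every variable appears an even number of times on the left, so the left side is 0.
But the right sides sum to 1 (mod 2). 0 ≠ 1 — the system is inconsistent.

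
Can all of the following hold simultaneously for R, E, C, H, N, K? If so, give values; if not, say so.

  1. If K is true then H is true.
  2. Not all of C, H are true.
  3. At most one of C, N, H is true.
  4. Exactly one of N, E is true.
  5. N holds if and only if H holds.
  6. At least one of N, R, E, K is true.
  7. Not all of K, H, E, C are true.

R: False, E: True, C: False, H: False, N: False, K: False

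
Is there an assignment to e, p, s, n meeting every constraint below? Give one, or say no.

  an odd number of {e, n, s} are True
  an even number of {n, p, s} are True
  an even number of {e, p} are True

The formula is unsatisfiable.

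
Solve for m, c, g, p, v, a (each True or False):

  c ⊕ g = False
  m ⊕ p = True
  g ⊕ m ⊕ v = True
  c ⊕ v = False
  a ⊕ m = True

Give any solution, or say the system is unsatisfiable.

m = True; c = False; g = False; p = False; v = False; a = False

c ⊕ g = F ⊕ F = False ✓
m ⊕ p = T ⊕ F = True ✓
g ⊕ m ⊕ v = F ⊕ T ⊕ F = True ✓
c ⊕ v = F ⊕ F = False ✓
a ⊕ m = F ⊕ T = True ✓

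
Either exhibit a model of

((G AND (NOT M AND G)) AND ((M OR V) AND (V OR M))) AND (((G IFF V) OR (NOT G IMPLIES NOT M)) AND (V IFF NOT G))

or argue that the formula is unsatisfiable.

Case M = True: the conjunct NOT M is False.
Case M = False: the formula simplifies to ((G AND G) AND (V AND V)) AND (V IFF NOT G).
  G = True: simplifies to (V AND V) AND NOT V.
    V = True: the conjunct NOT V is False.
    V = False: the conjunct V is False.
  G = False: the conjunct G is False.
Both cases fail — unsatisfiable.

Unsatisfiable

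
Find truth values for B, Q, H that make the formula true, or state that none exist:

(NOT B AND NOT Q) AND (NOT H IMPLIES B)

B=F; Q=F; H=T

  NOT B AND NOT Q = True
    NOT B = True
    NOT Q = True
  NOT H IMPLIES B = True
    NOT H = False
Both conjuncts True, so the formula holds.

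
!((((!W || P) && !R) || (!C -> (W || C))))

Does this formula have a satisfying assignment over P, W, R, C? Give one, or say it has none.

P: False, W: False, R: True, C: False

  !((((!W || P) && !R) || (!C -> (W || C)))) = True
    ((!W || P) && !R) || (!C -> (W || C)) = False
      (!W || P) && !R = False
        !W || P = True
          !W = True
        !R = False
      !C -> (W || C) = False
        !C = True
        W || C = False
The formula evaluates to True.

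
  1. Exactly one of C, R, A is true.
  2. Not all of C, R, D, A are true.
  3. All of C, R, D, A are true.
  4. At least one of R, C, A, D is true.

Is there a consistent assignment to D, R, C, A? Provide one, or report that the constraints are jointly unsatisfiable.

Unsatisfiable — no assignment works.

Case R = True:
  (1) with R=T forces C = False.
  Constraint (3) is violated (C=F) — contradiction.
Case R = False:
  Constraint (3) is violated (R=F) — contradiction.
Both cases fail — unsatisfiable.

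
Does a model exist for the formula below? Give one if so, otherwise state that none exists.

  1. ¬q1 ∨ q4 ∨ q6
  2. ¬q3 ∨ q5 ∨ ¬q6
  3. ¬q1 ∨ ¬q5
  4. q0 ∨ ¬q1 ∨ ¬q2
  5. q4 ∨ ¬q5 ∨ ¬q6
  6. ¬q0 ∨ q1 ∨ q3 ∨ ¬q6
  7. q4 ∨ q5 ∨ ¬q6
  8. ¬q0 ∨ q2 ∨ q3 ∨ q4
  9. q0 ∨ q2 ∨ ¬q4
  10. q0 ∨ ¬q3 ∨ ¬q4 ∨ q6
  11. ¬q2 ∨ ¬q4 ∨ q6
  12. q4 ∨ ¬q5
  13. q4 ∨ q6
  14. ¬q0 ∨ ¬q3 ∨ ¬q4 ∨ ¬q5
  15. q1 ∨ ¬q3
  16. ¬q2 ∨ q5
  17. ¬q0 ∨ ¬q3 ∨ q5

Set q0 = True.
Set q1 = False.
  then (q1 ∨ ¬q3) forces q3 = False.
  then (¬q0 ∨ q1 ∨ q3 ∨ ¬q6) forces q6 = False.
  then (q4 ∨ q6) forces q4 = True.
  then (¬q2 ∨ ¬q4 ∨ q6) forces q2 = False.
Set q5 = True.
All clauses satisfied.

q0 = True, q1 = False, q2 = False, q3 = False, q4 = True, q5 = True, q6 = False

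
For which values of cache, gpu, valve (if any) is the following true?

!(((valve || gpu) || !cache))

cache = True; gpu = False; valve = False

  !(((valve || gpu) || !cache)) = True
    (valve || gpu) || !cache = False
      valve || gpu = False
      !cache = False
The formula evaluates to True.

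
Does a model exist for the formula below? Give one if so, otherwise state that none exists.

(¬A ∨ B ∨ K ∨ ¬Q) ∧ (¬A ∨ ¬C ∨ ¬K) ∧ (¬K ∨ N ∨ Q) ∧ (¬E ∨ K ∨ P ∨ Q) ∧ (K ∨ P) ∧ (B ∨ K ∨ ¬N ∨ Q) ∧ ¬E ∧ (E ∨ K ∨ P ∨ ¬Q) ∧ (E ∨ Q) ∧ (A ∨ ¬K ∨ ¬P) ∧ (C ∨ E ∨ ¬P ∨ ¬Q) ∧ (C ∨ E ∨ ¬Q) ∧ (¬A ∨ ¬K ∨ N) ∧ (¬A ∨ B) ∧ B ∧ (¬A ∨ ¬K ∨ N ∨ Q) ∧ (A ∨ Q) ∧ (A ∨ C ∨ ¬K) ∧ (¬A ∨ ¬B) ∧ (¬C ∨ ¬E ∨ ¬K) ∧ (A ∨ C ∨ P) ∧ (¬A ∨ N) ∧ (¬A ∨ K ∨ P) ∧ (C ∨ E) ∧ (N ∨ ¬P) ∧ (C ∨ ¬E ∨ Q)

Unit clause (¬E) forces E = False.
In (E ∨ Q) only Q is left, so Q = True.
In (C ∨ E ∨ ¬Q) only C is left, so C = True.
Unit clause (B) forces B = True.
In (¬A ∨ ¬B) only ¬A is left, so A = False.
Set K = True.
  then (A ∨ ¬K ∨ ¬P) forces P = False.
Set N = True.
All clauses satisfied.

K=T, P=F, N=T, E=F, Q=T, B=T, C=T, A=F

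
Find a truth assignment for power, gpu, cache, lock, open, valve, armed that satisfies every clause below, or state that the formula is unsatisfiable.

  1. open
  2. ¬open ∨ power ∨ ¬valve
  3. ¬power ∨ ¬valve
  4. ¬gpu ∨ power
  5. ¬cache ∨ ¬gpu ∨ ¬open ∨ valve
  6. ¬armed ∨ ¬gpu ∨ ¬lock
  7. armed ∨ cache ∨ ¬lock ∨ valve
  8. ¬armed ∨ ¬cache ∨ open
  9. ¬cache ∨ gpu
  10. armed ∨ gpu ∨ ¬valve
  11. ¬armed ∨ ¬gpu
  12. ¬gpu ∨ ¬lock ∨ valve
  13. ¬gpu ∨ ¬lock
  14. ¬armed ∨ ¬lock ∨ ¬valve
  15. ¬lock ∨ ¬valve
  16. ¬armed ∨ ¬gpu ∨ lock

Unit clause (open) forces open = True.
Set power = True.
  then (¬power ∨ ¬valve) forces valve = False.
Set gpu = False.
  then (¬cache ∨ gpu) forces cache = False.
Set lock = True.
  then (armed ∨ cache ∨ ¬lock ∨ valve) forces armed = True.
All clauses satisfied.

power = True, gpu = False, cache = False, lock = True, open = True, valve = False, armed = True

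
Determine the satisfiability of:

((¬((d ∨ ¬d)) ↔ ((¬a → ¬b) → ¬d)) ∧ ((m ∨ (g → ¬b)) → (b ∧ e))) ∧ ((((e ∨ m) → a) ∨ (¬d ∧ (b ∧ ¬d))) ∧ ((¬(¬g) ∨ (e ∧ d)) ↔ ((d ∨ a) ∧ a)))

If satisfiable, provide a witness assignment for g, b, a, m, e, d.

g=F, b=T, a=T, m=T, e=T, d=T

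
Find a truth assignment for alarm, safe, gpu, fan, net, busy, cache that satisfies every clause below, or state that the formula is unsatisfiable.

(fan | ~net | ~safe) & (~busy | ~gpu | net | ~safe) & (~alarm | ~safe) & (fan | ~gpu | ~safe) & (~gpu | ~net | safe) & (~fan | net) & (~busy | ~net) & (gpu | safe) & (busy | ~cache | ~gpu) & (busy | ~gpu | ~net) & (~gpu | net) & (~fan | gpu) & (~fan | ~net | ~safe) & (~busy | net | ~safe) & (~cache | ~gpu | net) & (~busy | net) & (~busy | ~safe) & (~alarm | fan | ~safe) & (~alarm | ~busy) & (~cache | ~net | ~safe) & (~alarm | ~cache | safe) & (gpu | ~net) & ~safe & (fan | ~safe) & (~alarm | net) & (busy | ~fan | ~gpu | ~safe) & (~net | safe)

Case safe = True:
  Clause (~safe) is falsified — contradiction.
Case safe = False:
  (gpu | safe) forces gpu = True.
  (~gpu | ~net | safe) forces net = False.
  Clause (~gpu | net) is falsified — contradiction.
Both cases fail, so the formula is unsatisfiable.

The formula is unsatisfiable.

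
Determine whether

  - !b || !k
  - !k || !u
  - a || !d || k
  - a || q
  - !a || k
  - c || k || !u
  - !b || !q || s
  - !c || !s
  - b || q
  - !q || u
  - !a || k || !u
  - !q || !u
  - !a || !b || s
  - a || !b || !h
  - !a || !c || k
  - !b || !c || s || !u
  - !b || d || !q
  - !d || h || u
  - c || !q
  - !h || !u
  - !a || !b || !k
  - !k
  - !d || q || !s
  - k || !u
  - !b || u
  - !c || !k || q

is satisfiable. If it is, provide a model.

Case q = True:
  (!q || u) forces u = True.
  Clause (!q || !u) is falsified — contradiction.
Case q = False:
  (a || q) forces a = True.
  (!a || k) forces k = True.
  Clause (!k) is falsified — contradiction.
Both cases fail, so the formula is unsatisfiable.

UNSATISFIABLE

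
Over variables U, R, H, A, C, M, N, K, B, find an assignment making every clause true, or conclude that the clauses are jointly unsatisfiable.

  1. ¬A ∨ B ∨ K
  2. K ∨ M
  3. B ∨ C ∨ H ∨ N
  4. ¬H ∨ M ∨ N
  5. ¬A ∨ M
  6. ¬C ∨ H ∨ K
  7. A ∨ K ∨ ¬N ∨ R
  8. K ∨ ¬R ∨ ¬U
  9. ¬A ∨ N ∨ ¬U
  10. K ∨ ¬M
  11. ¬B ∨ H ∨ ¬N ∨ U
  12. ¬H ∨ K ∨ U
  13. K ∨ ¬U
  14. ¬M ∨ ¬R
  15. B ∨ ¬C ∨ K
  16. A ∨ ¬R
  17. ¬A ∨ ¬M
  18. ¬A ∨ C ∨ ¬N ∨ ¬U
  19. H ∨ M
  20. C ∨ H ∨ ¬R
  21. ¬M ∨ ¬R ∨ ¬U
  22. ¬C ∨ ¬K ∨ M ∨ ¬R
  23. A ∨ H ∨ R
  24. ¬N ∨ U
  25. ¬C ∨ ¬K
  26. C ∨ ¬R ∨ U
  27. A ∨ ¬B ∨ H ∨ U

U=T, R=F, H=T, A=F, C=F, M=T, N=F, K=T, B=T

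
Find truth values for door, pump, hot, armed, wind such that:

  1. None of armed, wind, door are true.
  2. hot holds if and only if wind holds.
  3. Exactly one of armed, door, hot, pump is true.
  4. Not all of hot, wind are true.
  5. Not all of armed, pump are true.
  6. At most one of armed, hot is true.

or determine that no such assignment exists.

door=F, pump=T, hot=F, armed=F, wind=F

  (1) {armed, wind, door}: 0 true — none ✓
  (2) hot=F, wind=F — same ✓
  (3) {armed, door, hot, pump}: 1 true — exactly one ✓
  (4) {hot, wind}: 0/2 true — not all ✓
  (5) {armed, pump}: 1/2 true — not all ✓
  (6) {armed, hot}: 0 true — at most one ✓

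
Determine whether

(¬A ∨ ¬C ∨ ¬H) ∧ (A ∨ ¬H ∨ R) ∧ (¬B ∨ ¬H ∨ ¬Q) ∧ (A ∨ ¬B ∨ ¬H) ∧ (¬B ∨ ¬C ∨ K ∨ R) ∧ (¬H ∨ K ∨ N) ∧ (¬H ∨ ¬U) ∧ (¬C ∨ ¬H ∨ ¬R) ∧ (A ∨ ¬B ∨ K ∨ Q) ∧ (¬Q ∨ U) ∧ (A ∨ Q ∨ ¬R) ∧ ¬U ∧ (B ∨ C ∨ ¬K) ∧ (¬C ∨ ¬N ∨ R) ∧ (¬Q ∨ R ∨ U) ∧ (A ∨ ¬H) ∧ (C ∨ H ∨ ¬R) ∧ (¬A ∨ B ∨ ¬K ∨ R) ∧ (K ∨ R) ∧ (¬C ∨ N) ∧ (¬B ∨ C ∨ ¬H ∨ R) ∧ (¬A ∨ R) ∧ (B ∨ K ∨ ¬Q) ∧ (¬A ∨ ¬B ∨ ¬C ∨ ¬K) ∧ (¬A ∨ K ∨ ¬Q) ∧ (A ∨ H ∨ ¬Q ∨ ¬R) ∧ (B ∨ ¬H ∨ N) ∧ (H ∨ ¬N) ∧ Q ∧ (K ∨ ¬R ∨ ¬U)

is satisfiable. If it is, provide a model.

Case Q = True:
  (¬Q ∨ U) forces U = True.
  Clause (¬U) is falsified — contradiction.
Case Q = False:
  Clause (Q) is falsified — contradiction.
Both cases fail, so the formula is unsatisfiable.

No satisfying assignment exists.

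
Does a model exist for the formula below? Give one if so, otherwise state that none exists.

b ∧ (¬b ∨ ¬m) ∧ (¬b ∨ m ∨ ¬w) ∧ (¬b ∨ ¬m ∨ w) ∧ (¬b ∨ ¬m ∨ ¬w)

Unit clause (b) forces b = True.
In (¬b ∨ ¬m) only ¬m is left, so m = False.
In (¬b ∨ m ∨ ¬w) only ¬w is left, so w = False.
Check each clause:
  (b): b holds.
  (¬b ∨ ¬m): ¬m holds.
  (¬b ∨ m ∨ ¬w): ¬w holds.
  (¬b ∨ ¬m ∨ w): ¬m holds.
  (¬b ∨ ¬m ∨ ¬w): ¬m holds.
All clauses satisfied.

m: False; w: False; b: True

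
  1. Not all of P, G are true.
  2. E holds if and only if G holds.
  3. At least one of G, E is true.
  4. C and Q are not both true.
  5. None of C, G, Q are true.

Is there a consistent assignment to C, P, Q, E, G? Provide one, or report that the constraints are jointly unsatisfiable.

Case G = True:
  Constraint (5) is violated (G=T) — contradiction.
Case G = False:
  (2) with G=F forces E = False.
  Constraint (3) is violated (G=F, E=F) — contradiction.
Both cases fail — unsatisfiable.

Unsatisfiable — no assignment works.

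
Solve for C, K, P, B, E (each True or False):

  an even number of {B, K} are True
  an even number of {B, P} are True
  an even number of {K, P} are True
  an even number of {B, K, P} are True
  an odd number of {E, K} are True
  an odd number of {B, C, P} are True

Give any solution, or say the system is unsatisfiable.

C: True, K: False, P: False, B: False, E: True

{B, K}: 0 true → even ✓
{B, P}: 0 true → even ✓
{K, P}: 0 true → even ✓
{B, K, P}: 0 true → even ✓
{E, K}: 1 true → odd ✓
{B, C, P}: 1 true → odd ✓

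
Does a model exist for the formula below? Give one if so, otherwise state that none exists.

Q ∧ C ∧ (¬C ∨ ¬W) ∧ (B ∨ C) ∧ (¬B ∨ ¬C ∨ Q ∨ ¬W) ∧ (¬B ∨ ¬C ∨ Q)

W: False; C: True; Q: True; B: True

Unit clause (Q) forces Q = True.
Unit clause (C) forces C = True.
In (¬C ∨ ¬W) only ¬W is left, so W = False.
Set B = True.
Check each clause:
  (Q): Q holds.
  (C): C holds.
  (¬C ∨ ¬W): ¬W holds.
  (B ∨ C): B holds.
  (¬B ∨ ¬C ∨ Q ∨ ¬W): Q holds.
  (¬B ∨ ¬C ∨ Q): Q holds.
All clauses satisfied.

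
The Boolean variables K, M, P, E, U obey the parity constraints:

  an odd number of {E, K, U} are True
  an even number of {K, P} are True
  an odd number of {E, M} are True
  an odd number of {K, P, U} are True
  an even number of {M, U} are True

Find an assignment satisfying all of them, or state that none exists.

K = False; M = True; P = False; E = False; U = True

{E, K, U}: 1 true → odd ✓
{K, P}: 0 true → even ✓
{E, M}: 1 true → odd ✓
{K, P, U}: 1 true → odd ✓
{M, U}: 2 true → even ✓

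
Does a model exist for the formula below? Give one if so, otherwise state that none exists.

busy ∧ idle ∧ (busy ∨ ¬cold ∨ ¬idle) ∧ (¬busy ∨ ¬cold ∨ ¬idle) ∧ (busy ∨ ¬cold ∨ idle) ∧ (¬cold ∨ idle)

Unit clause (busy) forces busy = True.
Unit clause (idle) forces idle = True.
In (¬busy ∨ ¬cold ∨ ¬idle) only ¬cold is left, so cold = False.
All clauses satisfied.

cold: False, idle: True, busy: True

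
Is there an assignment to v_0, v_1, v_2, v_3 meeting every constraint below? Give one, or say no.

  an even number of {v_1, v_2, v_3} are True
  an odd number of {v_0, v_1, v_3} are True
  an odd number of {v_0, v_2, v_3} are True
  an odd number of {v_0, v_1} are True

v_0 = False, v_1 = True, v_2 = True, v_3 = False

{v_1, v_2, v_3}: 2 true → even ✓
{v_0, v_1, v_3}: 1 true → odd ✓
{v_0, v_2, v_3}: 1 true → odd ✓
{v_0, v_1}: 1 true → odd ✓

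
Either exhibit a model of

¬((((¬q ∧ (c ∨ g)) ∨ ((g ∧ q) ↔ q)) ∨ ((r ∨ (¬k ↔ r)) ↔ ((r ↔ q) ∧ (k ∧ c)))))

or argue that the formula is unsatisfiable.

k = True, c = True, g = False, q = True, r = False

  ¬((((¬q ∧ (c ∨ g)) ∨ ((g ∧ q) ↔ q)) ∨ ((r ∨ (¬k ↔ r)) ↔ ((r ↔ q) ∧ (k ∧ c))))) = True
    ((¬q ∧ (c ∨ g)) ∨ ((g ∧ q) ↔ q)) ∨ ((r ∨ (¬k ↔ r)) ↔ ((r ↔ q) ∧ (k ∧ c))) = False
      (¬q ∧ (c ∨ g)) ∨ ((g ∧ q) ↔ q) = False
        ¬q ∧ (c ∨ g) = False
          ¬q = False
          c ∨ g = True
        (g ∧ q) ↔ q = False
          g ∧ q = False
      (r ∨ (¬k ↔ r)) ↔ ((r ↔ q) ∧ (k ∧ c)) = False
        r ∨ (¬k ↔ r) = True
          ¬k ↔ r = True
            ¬k = False
        (r ↔ q) ∧ (k ∧ c) = False
          r ↔ q = False
          k ∧ c = True
The formula evaluates to True.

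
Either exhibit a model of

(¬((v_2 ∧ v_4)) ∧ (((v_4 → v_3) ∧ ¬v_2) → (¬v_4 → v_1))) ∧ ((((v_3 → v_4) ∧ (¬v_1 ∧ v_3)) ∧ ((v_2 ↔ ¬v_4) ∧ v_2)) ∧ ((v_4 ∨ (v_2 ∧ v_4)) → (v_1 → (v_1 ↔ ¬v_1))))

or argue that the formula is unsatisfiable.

Unsatisfiable

Case v_2 = True: the formula simplifies to ¬v_4 ∧ ((((v_3 → v_4) ∧ (¬v_1 ∧ v_3)) ∧ ¬v_4) ∧ ((v_4 ∨ v_4) → (v_1 → (v_1 ↔ ¬v_1)))).
  v_4 = True: the conjunct ¬v_4 is False.
  v_4 = False: simplifies to ¬v_3 ∧ (¬v_1 ∧ v_3).
    v_3 = True: the conjunct ¬v_3 is False.
    v_3 = False: the conjunct v_3 is False.
Case v_2 = False: the conjunct v_2 is False.
Both cases fail — unsatisfiable.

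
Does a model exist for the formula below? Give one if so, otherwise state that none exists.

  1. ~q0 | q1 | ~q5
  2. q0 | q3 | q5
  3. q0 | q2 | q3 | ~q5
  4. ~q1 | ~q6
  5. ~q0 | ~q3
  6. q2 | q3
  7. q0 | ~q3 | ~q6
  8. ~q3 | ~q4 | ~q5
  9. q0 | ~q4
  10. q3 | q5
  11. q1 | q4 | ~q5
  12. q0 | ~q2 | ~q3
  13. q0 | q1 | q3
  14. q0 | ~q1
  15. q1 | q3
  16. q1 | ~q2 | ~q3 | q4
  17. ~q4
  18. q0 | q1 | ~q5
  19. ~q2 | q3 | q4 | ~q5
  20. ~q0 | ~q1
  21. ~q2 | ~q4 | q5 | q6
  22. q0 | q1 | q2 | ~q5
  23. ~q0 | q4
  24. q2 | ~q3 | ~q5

Unit clause (~q4) forces q4 = False.
In (~q0 | q4) only ~q0 is left, so q0 = False.
In (q0 | ~q1) only ~q1 is left, so q1 = False.
In (q1 | q3) only q3 is left, so q3 = True.
In (q1 | ~q2 | ~q3 | q4) only ~q2 is left, so q2 = False.
In (q0 | q1 | ~q5) only ~q5 is left, so q5 = False.
In (q0 | ~q3 | ~q6) only ~q6 is left, so q6 = False.
All clauses satisfied.

q0 = False; q1 = False; q2 = False; q3 = True; q4 = False; q5 = False; q6 = False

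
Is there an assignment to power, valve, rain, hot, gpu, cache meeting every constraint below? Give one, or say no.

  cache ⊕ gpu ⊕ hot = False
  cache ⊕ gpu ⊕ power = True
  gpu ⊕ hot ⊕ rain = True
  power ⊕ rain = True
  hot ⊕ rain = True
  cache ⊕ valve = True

Adding constraints 1, 2, 4, 5 mod 2: every variable appears an even number of times on the left, so the left side is 0.
But the right sides sum to 1 (mod 2). 0 ≠ 1 — the system is inconsistent.

The formula is unsatisfiable.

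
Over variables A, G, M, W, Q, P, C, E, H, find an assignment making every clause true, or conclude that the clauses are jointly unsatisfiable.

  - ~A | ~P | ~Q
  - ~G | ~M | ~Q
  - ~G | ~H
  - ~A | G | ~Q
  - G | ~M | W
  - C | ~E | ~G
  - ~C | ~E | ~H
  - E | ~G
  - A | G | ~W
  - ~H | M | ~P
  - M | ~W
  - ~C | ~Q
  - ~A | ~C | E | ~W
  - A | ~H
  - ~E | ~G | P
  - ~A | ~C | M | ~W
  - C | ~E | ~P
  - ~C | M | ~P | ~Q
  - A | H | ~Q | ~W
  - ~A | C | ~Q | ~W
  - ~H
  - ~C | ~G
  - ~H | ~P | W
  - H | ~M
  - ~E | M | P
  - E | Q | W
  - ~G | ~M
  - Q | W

Unit clause (~H) forces H = False.
In (H | ~M) only ~M is left, so M = False.
In (M | ~W) only ~W is left, so W = False.
In (Q | W) only Q is left, so Q = True.
In (~C | ~Q) only ~C is left, so C = False.
Try A = True:
  (~A | ~P | ~Q) forces P = False.
  (~A | G | ~Q) forces G = True.
  (C | ~E | ~G) forces E = False.
  clause (E | ~G) is falsified — backtrack.
So A = False.
Try G = True:
  (C | ~E | ~G) forces E = False.
  clause (E | ~G) is falsified — backtrack.
So G = False.
Set P = False.
  then (~E | M | P) forces E = False.
All clauses satisfied.

A: False; G: False; M: False; W: False; Q: True; P: False; C: False; E: False; H: False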